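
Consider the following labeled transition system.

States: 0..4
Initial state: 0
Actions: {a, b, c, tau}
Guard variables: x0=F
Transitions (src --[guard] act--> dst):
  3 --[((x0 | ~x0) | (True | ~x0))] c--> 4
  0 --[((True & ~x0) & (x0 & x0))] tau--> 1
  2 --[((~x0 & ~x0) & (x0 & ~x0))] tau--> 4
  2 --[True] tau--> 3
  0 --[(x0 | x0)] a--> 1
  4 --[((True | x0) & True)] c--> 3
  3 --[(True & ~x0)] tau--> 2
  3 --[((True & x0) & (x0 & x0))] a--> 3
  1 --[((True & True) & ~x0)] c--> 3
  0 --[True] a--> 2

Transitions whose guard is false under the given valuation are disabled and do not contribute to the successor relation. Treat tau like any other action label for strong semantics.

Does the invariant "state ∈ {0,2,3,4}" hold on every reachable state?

Inv-set: {0,2,3,4}
Reachable = {0,2,3,4}
  0: ok
  2: ok
  3: ok
  4: ok

Answer: INVARIANT HOLDS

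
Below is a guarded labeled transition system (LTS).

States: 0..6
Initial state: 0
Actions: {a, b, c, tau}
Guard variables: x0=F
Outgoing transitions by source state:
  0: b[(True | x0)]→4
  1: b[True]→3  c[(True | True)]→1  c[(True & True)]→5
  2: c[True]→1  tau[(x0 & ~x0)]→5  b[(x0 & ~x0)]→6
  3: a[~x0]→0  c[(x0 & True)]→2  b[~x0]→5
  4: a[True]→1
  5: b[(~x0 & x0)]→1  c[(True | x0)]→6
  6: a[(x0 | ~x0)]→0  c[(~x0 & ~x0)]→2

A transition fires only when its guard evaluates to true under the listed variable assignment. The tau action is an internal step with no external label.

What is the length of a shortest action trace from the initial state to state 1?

BFS to 1:
  L0 = {0}
  L1 = {4}
  L2 = {1}
1 enters at depth 2; path b·a

Answer: 2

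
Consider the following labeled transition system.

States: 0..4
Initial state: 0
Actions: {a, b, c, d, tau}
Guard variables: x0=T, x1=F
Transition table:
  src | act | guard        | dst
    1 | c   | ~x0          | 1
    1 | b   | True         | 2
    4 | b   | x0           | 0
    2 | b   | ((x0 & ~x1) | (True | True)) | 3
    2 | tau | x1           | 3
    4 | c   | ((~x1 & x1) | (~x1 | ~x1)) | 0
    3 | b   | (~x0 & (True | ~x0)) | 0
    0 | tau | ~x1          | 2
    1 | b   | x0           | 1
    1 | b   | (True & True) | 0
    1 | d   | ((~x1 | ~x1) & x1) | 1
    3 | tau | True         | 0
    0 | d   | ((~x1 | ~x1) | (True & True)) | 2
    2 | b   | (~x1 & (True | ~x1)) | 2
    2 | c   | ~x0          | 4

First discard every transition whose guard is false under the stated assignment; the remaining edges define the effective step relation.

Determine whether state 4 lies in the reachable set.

Answer: UNREACHABLE

Working:
10 transition(s) survive guard evaluation.
Layer 0: {0}
Layer 1: {2}  total {0,2}
Layer 2: {3}  total {0,2,3}
Reachable = {0,2,3}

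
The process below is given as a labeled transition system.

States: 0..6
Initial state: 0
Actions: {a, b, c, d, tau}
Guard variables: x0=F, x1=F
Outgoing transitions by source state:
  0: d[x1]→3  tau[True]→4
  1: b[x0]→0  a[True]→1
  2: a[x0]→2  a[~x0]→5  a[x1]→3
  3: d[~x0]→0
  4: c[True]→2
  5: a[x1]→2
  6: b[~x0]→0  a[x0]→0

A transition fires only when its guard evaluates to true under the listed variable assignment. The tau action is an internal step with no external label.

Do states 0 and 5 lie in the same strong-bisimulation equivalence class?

Answer: NOT BISIMILAR

Trace:
Compute ~ classes (split until stable):
  π0 = {{0,1,2,3,4,5,6}}
  π1 = {{0},{1,2},{3},{4},{5},{6}}
  π2 = {{0},{1},{2},{3},{4},{5},{6}}
Fixed point at round 3; 7 class(es).
class of 0: {0}; class of 5: {5}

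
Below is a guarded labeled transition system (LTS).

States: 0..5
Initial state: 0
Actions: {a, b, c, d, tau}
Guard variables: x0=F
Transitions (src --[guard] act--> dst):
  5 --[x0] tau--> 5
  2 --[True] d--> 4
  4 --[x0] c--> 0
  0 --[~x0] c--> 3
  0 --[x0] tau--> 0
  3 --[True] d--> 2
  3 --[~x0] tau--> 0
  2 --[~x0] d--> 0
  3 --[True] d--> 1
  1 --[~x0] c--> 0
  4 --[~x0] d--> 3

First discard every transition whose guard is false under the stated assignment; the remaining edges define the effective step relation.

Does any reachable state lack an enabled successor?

Answer: DEADLOCK-FREE

Working:
Reachable = {0,1,2,3,4}
  0: c→3  [1 out]
  1: c→0  [1 out]
  2: d→0  d→4  [2 out]
  3: d→1  d→2  tau→0  [3 out]
  4: d→3  [1 out]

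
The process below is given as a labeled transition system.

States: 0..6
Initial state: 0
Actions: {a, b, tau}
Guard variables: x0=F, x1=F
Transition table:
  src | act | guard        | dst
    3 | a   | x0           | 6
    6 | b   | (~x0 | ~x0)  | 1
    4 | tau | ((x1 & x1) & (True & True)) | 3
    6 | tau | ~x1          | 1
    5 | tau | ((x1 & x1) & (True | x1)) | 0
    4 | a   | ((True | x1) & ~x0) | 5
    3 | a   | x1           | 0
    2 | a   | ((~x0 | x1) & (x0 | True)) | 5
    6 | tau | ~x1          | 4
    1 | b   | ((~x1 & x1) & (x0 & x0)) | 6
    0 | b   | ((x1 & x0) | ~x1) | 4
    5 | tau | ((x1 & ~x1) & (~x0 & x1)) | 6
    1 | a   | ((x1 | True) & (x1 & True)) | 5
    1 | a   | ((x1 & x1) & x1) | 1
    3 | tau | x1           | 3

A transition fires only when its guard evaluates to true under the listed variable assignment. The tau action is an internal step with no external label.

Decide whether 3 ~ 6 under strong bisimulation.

Answer: NOT BISIMILAR

Working:
Refine partition for ~:
  P[0] = {{0,1,2,3,4,5,6}}
  P[1] = {{0},{1,3,5},{2,4},{6}}
stable after 2 split(s): 4 block(s)
3∈{1,3,5}, 6∈{6}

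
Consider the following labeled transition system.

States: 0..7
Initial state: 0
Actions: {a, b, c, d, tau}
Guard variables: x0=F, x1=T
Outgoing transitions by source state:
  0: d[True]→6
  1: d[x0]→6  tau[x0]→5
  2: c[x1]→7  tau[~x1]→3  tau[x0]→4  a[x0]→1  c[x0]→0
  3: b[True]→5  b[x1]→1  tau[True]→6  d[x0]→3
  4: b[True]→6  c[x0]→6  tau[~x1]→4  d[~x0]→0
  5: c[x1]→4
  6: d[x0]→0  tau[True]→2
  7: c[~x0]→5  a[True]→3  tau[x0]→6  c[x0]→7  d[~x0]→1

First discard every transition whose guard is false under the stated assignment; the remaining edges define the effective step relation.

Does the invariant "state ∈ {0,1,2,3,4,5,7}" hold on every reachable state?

Answer: INVARIANT VIOLATED at state 6

Working:
Safe = {0,1,2,3,4,5,7}
Reachable = {0,1,2,3,4,5,6,7}
  0: ok
  1: ok
  2: ok
  3: ok
  4: ok
  5: ok
  6: outside
  7: ok
witness against invariant: d → 6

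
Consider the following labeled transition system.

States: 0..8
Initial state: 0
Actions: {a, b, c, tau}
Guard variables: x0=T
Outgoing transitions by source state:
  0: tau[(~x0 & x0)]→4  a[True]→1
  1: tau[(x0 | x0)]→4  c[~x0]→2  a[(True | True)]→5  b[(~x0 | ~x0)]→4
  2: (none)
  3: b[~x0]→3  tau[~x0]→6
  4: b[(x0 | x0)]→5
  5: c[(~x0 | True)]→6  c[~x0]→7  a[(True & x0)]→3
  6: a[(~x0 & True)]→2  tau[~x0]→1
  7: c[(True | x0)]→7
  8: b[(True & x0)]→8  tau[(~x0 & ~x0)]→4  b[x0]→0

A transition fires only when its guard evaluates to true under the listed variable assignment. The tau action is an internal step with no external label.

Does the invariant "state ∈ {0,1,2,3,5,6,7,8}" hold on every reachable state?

Answer: INVARIANT VIOLATED at state 4

Working:
Inv-set: {0,1,2,3,5,6,7,8}
Reachable = {0,1,3,4,5,6}
  0: ✓
  1: ✓
  3: ✓
  4: outside
  5: ✓
  6: ✓
counterexample path to 4: a·tau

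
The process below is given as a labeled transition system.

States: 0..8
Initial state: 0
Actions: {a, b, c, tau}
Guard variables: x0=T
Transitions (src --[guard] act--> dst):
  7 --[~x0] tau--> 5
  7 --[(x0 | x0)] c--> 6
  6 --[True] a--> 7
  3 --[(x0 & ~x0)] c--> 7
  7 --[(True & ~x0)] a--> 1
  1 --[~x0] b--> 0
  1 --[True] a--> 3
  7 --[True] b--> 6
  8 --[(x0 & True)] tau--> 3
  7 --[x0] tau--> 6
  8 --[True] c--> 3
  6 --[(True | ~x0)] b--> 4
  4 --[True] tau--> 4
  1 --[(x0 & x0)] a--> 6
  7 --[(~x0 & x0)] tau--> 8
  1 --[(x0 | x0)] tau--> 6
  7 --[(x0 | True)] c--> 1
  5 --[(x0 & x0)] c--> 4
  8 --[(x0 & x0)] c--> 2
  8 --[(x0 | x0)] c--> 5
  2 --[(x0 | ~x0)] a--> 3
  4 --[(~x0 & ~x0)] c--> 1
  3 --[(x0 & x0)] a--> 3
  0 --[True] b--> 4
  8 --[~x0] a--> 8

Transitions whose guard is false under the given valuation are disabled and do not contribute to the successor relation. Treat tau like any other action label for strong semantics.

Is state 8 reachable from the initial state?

18 transition(s) survive guard evaluation.
Layer 0: {0}
Layer 1: {4}  cumulative {0,4}
Reach set: {0,4}

Answer: UNREACHABLE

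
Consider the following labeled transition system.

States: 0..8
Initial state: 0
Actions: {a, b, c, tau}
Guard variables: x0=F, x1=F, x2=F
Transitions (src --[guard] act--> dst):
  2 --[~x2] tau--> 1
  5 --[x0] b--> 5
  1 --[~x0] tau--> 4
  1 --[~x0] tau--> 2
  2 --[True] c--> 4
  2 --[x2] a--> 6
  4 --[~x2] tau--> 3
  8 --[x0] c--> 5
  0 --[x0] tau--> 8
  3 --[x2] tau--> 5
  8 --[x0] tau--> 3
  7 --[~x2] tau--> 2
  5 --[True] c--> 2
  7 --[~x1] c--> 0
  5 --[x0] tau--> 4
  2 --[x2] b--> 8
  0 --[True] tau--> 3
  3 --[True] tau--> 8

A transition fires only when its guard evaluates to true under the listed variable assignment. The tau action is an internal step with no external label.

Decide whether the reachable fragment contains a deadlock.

Reachable = {0,3,8}
  0: tau→3  [deg 1]
  3: tau→8  [deg 1]
  8: ∅  [STUCK]
Path to 8: tau·tau

Answer: DEADLOCK at state 8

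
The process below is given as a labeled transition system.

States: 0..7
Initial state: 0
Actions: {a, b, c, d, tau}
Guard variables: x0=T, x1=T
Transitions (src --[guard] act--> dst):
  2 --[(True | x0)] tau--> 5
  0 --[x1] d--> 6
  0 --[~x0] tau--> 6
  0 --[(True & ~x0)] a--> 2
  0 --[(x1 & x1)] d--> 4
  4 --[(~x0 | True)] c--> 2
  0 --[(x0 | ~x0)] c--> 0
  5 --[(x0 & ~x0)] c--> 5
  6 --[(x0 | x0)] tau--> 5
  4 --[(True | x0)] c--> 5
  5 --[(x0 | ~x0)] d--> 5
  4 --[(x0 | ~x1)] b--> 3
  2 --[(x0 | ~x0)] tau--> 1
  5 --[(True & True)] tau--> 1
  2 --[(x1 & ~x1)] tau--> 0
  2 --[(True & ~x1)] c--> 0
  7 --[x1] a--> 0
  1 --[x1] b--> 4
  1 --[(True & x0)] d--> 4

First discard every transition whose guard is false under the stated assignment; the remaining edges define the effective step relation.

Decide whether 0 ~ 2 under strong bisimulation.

Answer: NOT BISIMILAR

Trace:
Refine partition for ~:
  round 0: {{0,1,2,3,4,5,6,7}}
  round 1: {{0},{1},{2,6},{3},{4},{5},{7}}
  round 2: {{0},{1},{2},{3},{4},{5},{6},{7}}
Fixed point at round 3; 8 class(es).
[0]={0}  [2]={2}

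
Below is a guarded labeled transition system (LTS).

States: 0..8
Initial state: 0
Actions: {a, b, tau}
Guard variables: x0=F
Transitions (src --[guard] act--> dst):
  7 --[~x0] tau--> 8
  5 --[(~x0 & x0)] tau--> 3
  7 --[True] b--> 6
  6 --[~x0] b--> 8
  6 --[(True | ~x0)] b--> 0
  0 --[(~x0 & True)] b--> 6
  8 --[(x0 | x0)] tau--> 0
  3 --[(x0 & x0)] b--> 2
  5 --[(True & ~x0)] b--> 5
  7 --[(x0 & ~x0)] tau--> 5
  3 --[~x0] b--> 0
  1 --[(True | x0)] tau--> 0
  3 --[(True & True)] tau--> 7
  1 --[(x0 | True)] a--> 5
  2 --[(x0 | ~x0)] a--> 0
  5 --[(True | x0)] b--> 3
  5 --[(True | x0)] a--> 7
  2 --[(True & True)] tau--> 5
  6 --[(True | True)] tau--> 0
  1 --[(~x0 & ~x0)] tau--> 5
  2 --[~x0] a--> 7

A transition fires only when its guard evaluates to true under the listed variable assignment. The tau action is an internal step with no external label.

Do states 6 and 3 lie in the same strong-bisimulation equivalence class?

Answer: NOT BISIMILAR

Analysis:
Bisimulation quotient by refinement:
  P[0] = {{0,1,2,3,4,5,6,7,8}}
  P[1] = {{0},{1,2},{3,6,7},{4,8},{5}}
  P[2] = {{0},{1},{2},{3},{4,8},{5},{6},{7}}
stable after 3 split(s): 8 block(s)
[6]={6}  [3]={3}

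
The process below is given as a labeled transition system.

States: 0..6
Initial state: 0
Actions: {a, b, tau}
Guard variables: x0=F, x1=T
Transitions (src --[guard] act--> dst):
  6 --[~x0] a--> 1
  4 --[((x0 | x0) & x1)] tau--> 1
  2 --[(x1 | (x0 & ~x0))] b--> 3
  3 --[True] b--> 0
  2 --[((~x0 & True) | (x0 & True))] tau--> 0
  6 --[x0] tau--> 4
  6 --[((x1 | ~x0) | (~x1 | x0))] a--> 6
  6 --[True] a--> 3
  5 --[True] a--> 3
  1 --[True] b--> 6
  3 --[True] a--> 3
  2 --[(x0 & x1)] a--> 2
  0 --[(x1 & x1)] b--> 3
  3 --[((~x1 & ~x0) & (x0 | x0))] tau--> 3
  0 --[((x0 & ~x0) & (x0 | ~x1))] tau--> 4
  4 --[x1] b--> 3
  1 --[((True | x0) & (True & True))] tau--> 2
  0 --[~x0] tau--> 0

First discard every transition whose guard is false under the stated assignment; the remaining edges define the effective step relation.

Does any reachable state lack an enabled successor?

Answer: DEADLOCK-FREE

Working:
Reach set: {0,3}
  0: b→3  tau→0  [2 exit(s)]
  3: a→3  b→0  [2 exit(s)]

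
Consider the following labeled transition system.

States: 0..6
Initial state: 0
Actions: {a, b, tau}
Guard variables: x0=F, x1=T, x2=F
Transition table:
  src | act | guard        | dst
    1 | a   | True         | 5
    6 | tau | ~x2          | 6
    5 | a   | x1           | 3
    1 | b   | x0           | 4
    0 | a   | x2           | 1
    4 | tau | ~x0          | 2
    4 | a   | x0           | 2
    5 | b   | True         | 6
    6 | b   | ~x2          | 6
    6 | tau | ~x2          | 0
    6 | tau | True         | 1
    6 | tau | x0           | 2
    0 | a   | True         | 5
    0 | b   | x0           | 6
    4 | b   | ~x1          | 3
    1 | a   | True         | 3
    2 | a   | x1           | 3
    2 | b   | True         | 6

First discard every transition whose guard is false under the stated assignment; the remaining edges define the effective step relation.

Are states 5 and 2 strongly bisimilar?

Answer: BISIMILAR

Working:
Refine partition for ~:
  round 0: {{0,1,2,3,4,5,6}}
  round 1: {{0,1},{2,5},{3},{4},{6}}
  round 2: {{0},{1},{2,5},{3},{4},{6}}
stable after 3 split(s): 6 block(s)
5∈{2,5}, 2∈{2,5}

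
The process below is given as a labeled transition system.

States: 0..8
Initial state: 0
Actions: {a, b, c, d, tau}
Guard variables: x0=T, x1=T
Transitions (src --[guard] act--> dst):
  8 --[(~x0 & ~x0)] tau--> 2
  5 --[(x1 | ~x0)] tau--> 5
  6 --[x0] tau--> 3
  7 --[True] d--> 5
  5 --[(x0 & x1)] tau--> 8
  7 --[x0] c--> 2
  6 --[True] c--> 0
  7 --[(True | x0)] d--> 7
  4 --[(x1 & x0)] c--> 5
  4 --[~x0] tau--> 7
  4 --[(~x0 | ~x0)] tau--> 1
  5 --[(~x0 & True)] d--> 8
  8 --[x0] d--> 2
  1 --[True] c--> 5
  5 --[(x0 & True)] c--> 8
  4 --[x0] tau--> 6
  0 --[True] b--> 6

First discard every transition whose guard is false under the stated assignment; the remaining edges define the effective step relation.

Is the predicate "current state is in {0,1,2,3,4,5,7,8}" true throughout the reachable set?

Answer: INVARIANT VIOLATED at state 6

Trace:
Inv-set: {0,1,2,3,4,5,7,8}
Reach set: {0,3,6}
  0: safe
  3: safe
  6: ✗ unsafe
counterexample path to 6: b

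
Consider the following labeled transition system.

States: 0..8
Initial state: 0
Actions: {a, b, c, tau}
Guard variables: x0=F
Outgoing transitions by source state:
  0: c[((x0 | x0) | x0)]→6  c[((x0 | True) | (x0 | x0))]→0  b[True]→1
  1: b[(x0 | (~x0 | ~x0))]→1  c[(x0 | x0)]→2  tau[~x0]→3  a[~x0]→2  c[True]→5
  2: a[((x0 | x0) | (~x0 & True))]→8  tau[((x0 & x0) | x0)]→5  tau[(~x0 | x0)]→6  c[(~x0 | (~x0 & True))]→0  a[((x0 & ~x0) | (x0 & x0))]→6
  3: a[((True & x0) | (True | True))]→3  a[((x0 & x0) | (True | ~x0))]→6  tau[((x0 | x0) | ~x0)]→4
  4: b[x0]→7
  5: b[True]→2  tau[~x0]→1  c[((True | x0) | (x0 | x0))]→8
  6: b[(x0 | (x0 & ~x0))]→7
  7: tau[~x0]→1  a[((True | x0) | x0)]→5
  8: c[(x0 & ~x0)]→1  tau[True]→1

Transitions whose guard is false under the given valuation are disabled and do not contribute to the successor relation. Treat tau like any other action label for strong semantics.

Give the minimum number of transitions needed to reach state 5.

BFS to 5:
  L0 = {0}
  L1 = {1}
  L2 = {2,3,5}
first hit 5 at d=2 via b·c

Answer: 2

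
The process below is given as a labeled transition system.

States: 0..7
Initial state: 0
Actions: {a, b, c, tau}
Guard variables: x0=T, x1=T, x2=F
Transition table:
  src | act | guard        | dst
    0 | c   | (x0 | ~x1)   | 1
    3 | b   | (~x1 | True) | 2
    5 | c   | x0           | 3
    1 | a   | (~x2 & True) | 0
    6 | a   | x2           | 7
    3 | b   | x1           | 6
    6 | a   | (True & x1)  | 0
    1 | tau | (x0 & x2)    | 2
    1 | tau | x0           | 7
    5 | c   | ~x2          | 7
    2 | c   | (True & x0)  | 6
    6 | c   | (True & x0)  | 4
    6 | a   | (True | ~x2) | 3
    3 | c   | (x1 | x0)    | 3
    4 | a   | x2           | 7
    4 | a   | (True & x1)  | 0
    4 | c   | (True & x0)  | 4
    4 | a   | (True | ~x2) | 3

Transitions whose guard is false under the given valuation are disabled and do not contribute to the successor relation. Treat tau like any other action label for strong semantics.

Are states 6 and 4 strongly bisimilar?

Answer: BISIMILAR

Working:
Compute ~ classes (split until stable):
  π0 = {{0,1,2,3,4,5,6,7}}
  π1 = {{0,2,5},{1},{3},{4,6},{7}}
  π2 = {{0},{1},{2},{3},{4,6},{5},{7}}
7 equivalence class(es) (converged in 3)
[6]={4,6}  [4]={4,6}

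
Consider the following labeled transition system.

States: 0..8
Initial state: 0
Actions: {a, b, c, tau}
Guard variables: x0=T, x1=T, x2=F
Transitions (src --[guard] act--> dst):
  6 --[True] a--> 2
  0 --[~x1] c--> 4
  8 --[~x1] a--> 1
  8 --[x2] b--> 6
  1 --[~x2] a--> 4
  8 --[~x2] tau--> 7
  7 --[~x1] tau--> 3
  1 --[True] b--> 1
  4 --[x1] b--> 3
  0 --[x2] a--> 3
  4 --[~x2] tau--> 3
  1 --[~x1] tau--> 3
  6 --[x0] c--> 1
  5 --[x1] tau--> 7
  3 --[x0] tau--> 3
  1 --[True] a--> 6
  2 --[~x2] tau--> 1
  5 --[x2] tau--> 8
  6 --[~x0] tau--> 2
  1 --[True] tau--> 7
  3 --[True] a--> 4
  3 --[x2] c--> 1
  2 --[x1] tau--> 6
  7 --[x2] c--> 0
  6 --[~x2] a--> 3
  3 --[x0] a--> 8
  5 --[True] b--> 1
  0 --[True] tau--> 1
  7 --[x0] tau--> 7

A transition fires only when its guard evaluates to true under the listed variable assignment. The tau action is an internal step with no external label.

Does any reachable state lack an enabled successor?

Answer: DEADLOCK-FREE

Working:
Reach set: {0,1,2,3,4,6,7,8}
  0: tau→1  [deg 1]
  1: a→4  a→6  b→1  tau→7  [deg 4]
  2: tau→1  tau→6  [deg 2]
  3: a→4  a→8  tau→3  [deg 3]
  4: b→3  tau→3  [deg 2]
  6: a→2  a→3  c→1  [deg 3]
  7: tau→7  [deg 1]
  8: tau→7  [deg 1]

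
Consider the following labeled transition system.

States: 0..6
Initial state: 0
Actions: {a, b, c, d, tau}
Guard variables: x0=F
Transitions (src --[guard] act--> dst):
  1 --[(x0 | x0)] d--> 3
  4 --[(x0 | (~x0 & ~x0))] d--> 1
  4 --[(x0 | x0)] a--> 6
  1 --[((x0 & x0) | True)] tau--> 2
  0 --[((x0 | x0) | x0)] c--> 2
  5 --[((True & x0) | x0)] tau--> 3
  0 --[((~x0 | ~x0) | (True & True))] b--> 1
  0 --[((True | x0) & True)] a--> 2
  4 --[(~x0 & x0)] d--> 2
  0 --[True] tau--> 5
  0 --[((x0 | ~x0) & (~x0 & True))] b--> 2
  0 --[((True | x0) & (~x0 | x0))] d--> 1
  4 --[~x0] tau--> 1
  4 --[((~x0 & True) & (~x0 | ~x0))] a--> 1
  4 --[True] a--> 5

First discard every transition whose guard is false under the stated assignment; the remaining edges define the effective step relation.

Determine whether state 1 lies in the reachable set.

After dropping false guards: 10 live edges.
Layer 0: {0}
Layer 1: {1,2,5}  cumulative {0,1,2,5}
R = {0,1,2,5}
witness 1: b

Answer: REACHABLE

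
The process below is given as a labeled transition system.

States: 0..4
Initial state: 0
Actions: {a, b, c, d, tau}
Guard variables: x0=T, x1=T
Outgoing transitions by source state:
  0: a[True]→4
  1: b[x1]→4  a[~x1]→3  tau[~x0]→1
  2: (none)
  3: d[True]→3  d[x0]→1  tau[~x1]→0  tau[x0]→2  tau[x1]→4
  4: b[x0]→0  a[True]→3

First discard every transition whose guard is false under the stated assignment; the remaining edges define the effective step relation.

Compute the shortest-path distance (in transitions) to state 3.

Answer: 2

Working:
Layered search for 3:
  depth 0: {0}
  depth 1: {4}
  depth 2: {3}
depth(3)=2, e.g. a·a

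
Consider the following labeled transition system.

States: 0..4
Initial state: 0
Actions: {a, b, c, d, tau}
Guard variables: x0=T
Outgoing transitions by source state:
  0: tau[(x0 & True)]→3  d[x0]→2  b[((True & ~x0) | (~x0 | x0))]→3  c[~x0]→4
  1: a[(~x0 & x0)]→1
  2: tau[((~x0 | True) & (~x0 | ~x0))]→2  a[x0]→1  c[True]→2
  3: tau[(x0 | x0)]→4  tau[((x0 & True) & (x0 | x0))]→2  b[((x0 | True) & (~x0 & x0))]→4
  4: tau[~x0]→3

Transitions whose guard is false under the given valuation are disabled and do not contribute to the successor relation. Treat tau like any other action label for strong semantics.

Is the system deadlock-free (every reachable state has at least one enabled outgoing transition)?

R = {0,1,2,3,4}
  0: b→3  d→2  tau→3  [3 out]
  1: ∅  [deadlock]
  2: a→1  c→2  [2 out]
  3: tau→2  tau→4  [2 out]
  4: ∅  [deadlock]
witness 1: d·a

Answer: DEADLOCK at state 1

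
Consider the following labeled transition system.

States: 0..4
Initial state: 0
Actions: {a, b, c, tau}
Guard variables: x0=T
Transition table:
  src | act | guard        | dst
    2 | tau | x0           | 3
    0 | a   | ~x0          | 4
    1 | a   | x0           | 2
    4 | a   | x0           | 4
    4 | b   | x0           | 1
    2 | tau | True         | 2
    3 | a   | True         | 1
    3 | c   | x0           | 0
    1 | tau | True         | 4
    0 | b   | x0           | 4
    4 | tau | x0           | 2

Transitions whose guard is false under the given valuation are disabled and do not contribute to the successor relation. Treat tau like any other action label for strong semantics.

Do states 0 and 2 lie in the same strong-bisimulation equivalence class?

Refine partition for ~:
  round 0: {{0,1,2,3,4}}
  round 1: {{0},{1},{2},{3},{4}}
Fixed point at round 2; 5 class(es).
class of 0: {0}; class of 2: {2}

Answer: NOT BISIMILAR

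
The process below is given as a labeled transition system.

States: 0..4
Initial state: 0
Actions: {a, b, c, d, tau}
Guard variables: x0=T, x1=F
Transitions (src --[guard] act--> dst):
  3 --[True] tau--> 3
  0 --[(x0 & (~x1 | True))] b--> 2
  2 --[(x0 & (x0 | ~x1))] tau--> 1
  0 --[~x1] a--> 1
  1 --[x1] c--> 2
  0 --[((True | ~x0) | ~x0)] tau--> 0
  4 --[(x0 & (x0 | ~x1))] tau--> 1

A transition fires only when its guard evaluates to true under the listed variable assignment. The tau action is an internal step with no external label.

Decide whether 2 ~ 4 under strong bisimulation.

Answer: BISIMILAR

Analysis:
Refine partition for ~:
  round 0: {{0,1,2,3,4}}
  round 1: {{0},{1},{2,3,4}}
  round 2: {{0},{1},{2,4},{3}}
4 equivalence class(es) (converged in 3)
2∈{2,4}, 4∈{2,4}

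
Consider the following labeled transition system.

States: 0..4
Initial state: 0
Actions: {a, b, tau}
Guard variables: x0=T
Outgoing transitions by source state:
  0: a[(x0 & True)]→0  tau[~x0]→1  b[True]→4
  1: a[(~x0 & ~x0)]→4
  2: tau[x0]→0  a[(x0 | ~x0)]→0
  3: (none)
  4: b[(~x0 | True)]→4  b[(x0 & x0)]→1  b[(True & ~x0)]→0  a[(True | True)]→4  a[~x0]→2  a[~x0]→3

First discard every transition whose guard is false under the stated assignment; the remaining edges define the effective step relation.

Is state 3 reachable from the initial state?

7 transition(s) survive guard evaluation.
Layer 0: {0}
Layer 1: {4}  cumulative {0,4}
Layer 2: {1}  cumulative {0,1,4}
Reachable = {0,1,4}

Answer: UNREACHABLE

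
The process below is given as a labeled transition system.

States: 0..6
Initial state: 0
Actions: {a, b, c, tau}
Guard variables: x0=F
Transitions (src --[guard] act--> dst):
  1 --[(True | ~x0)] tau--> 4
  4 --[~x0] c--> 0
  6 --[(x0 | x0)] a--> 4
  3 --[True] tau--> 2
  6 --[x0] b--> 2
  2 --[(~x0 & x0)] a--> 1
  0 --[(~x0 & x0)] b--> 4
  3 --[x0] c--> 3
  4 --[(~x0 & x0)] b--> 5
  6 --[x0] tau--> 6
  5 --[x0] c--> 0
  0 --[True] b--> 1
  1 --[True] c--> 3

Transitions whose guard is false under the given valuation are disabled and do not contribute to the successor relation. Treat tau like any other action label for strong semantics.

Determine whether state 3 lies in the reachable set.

Answer: REACHABLE

Analysis:
After dropping false guards: 5 live edges.
Layer 0: {0}
Layer 1: {1}  total {0,1}
Layer 2: {3,4}  total {0,1,3,4}
Layer 3: {2}  total {0,1,2,3,4}
R = {0,1,2,3,4}
trace reaching 3: b·c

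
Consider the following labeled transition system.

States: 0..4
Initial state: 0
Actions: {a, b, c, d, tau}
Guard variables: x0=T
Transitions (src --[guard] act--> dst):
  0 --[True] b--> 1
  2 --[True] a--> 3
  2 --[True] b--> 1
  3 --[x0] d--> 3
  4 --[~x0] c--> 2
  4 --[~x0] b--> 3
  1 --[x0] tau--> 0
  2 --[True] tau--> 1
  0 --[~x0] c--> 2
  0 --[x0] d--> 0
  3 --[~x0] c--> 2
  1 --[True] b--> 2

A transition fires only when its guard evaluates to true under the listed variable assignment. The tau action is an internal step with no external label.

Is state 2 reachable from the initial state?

Guard filter leaves 8 enabled edge(s).
depth 0: {0}
depth 1: {1}  total {0,1}
depth 2: {2}  total {0,1,2}
depth 3: {3}  total {0,1,2,3}
R = {0,1,2,3}
Path to 2: b·b

Answer: REACHABLE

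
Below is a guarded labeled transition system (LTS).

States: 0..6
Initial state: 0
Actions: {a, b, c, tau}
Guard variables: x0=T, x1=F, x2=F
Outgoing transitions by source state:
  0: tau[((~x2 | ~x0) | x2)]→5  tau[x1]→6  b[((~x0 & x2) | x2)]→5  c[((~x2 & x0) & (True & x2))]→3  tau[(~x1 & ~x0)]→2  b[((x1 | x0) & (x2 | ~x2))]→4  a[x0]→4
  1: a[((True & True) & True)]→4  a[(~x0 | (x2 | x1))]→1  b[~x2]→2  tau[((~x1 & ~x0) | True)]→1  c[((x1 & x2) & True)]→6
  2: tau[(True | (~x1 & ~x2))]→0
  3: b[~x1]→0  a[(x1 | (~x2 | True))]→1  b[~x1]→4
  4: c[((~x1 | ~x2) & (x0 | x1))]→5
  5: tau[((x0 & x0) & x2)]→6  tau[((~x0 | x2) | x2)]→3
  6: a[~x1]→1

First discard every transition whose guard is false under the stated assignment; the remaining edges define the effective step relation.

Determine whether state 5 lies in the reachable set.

Answer: REACHABLE

Trace:
Guard filter leaves 12 enabled edge(s).
L0 = {0}
L1 = {4,5}  total {0,4,5}
Reachable = {0,4,5}
witness 5: tau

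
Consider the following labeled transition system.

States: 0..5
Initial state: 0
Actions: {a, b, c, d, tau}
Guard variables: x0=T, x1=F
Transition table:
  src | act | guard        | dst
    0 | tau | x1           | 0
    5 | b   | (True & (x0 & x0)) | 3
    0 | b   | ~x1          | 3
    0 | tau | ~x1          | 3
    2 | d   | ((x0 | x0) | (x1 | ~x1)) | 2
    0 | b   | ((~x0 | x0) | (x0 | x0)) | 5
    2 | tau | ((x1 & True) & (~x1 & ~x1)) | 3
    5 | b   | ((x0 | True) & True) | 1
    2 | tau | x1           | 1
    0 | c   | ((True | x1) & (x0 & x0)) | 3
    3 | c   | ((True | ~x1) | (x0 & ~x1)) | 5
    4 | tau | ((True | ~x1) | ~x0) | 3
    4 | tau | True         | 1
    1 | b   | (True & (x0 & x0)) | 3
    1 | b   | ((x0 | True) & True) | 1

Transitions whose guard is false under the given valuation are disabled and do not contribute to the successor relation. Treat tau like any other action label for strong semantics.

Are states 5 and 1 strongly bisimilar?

Compute ~ classes (split until stable):
  round 0: {{0,1,2,3,4,5}}
  round 1: {{0},{1,5},{2},{3},{4}}
stable after 2 split(s): 5 block(s)
[5]={1,5}  [1]={1,5}

Answer: BISIMILAR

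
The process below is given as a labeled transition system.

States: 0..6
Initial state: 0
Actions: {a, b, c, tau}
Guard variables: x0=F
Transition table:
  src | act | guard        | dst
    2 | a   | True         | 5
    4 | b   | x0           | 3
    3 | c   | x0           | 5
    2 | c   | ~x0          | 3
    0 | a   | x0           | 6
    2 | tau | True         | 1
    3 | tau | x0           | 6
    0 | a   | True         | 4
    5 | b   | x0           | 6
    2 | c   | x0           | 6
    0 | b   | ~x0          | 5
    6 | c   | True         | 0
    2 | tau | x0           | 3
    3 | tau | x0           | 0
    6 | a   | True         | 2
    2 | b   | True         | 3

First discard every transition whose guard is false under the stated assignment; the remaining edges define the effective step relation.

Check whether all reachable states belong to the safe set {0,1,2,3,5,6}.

Safe = {0,1,2,3,5,6}
R = {0,4,5}
  0: safe
  4: VIOLATES
  5: safe
counterexample path to 4: a

Answer: INVARIANT VIOLATED at state 4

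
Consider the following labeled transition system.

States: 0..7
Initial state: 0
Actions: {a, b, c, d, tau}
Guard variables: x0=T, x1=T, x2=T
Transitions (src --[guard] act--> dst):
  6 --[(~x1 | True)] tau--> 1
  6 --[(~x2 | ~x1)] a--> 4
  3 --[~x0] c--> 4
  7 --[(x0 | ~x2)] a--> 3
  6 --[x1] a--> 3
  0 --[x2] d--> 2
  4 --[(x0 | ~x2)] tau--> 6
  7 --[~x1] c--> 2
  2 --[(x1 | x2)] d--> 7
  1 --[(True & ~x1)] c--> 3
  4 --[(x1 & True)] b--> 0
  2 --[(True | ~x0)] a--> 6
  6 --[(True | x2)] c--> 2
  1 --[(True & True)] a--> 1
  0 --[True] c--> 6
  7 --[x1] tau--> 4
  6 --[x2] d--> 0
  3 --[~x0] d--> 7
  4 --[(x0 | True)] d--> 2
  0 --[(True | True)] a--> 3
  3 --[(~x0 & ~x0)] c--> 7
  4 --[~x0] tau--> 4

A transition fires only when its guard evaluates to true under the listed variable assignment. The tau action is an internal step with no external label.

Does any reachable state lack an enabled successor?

Answer: DEADLOCK at state 3

Working:
Reach set: {0,1,2,3,4,6,7}
  0: a→3  c→6  d→2  [deg 3]
  1: a→1  [deg 1]
  2: a→6  d→7  [deg 2]
  3: ∅  [no exit]
  4: b→0  d→2  tau→6  [deg 3]
  6: a→3  c→2  d→0  tau→1  [deg 4]
  7: a→3  tau→4  [deg 2]
trace reaching 3: a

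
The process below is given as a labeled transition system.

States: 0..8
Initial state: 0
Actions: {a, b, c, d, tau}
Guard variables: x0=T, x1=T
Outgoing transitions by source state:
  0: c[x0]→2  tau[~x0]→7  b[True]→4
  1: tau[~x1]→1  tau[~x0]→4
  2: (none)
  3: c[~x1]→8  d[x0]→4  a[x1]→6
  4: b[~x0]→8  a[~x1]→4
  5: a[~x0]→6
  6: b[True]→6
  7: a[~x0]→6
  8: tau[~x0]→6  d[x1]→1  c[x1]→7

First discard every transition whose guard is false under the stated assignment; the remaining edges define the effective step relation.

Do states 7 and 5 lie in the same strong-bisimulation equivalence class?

Answer: BISIMILAR

Analysis:
Bisimulation quotient by refinement:
  P[0] = {{0,1,2,3,4,5,6,7,8}}
  P[1] = {{0},{1,2,4,5,7},{3},{6},{8}}
5 equivalence class(es) (converged in 2)
7∈{1,2,4,5,7}, 5∈{1,2,4,5,7}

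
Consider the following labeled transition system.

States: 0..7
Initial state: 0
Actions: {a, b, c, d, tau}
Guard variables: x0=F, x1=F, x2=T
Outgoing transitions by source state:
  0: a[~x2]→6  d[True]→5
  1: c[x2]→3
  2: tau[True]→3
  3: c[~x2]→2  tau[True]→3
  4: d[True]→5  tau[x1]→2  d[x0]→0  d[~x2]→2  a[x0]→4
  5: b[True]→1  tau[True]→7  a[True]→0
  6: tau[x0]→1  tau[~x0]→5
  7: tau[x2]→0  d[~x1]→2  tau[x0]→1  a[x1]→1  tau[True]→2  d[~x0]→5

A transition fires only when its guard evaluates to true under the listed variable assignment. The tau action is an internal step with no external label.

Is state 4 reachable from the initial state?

After dropping false guards: 13 live edges.
Layer 0: {0}
Layer 1: {5}  now seen {0,5}
Layer 2: {1,7}  now seen {0,1,5,7}
Layer 3: {2,3}  now seen {0,1,2,3,5,7}
Reachable = {0,1,2,3,5,7}

Answer: UNREACHABLE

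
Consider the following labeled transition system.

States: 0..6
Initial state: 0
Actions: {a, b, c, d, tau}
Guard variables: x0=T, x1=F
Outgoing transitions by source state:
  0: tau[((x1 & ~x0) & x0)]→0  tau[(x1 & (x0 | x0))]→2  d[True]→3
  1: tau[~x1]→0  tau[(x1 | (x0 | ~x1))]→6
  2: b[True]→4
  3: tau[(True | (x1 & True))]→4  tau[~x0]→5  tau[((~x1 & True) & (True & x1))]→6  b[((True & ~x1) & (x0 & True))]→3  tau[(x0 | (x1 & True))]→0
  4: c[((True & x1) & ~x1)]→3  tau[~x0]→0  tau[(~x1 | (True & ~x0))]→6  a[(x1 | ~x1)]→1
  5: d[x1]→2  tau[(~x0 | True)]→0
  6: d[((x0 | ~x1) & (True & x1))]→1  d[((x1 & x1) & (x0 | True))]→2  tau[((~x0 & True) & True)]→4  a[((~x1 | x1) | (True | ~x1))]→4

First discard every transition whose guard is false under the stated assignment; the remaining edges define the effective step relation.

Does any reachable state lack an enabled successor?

Answer: DEADLOCK-FREE

Trace:
Reach set: {0,1,3,4,6}
  0: d→3  [1 exit(s)]
  1: tau→0  tau→6  [2 exit(s)]
  3: b→3  tau→0  tau→4  [3 exit(s)]
  4: a→1  tau→6  [2 exit(s)]
  6: a→4  [1 exit(s)]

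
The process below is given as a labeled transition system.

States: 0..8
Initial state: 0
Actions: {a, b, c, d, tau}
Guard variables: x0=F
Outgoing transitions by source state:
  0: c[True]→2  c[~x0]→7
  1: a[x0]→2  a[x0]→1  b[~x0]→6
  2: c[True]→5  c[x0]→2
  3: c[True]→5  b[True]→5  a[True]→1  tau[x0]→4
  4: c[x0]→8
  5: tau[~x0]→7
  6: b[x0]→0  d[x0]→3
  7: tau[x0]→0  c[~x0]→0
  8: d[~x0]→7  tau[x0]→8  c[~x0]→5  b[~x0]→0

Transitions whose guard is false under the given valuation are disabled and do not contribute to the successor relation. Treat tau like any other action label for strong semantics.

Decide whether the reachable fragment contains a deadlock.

Answer: DEADLOCK-FREE

Working:
Reach set: {0,2,5,7}
  0: c→2  c→7  [2 out]
  2: c→5  [1 out]
  5: tau→7  [1 out]
  7: c→0  [1 out]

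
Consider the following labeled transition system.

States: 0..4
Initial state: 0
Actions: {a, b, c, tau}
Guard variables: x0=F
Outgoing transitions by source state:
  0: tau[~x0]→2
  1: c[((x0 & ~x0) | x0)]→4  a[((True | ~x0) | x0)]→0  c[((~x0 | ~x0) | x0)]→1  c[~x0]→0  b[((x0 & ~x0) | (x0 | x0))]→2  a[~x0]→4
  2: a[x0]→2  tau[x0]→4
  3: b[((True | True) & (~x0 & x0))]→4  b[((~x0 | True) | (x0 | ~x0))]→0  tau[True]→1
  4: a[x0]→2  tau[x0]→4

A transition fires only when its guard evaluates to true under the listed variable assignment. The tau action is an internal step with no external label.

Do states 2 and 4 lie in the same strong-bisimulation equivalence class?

Refine partition for ~:
  round 0: {{0,1,2,3,4}}
  round 1: {{0},{1},{2,4},{3}}
4 equivalence class(es) (converged in 2)
[2]={2,4}  [4]={2,4}

Answer: BISIMILAR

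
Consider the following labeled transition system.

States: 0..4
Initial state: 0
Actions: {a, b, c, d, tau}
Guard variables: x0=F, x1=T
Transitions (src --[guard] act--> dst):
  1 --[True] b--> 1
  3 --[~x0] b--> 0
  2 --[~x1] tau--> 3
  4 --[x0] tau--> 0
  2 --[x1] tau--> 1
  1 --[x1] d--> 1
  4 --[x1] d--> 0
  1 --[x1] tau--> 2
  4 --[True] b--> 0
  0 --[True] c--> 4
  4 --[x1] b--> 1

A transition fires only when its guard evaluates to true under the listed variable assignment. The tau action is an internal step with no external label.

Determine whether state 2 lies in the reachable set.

After dropping false guards: 9 live edges.
depth 0: {0}
depth 1: {4}  now seen {0,4}
depth 2: {1}  now seen {0,1,4}
depth 3: {2}  now seen {0,1,2,4}
Reach set: {0,1,2,4}
Path to 2: c·b·tau

Answer: REACHABLE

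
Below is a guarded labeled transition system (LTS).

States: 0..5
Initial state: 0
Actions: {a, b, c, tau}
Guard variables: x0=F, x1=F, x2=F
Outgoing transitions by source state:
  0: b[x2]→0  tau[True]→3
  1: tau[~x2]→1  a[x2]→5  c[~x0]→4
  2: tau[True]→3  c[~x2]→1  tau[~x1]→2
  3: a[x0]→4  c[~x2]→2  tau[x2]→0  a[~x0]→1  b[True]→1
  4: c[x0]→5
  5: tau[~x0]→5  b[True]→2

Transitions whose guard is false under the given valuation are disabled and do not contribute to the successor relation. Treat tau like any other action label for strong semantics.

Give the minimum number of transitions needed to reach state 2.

Answer: 2

Working:
BFS to 2:
  depth 0: {0}
  depth 1: {3}
  depth 2: {1,2}
2 enters at depth 2; path tau·c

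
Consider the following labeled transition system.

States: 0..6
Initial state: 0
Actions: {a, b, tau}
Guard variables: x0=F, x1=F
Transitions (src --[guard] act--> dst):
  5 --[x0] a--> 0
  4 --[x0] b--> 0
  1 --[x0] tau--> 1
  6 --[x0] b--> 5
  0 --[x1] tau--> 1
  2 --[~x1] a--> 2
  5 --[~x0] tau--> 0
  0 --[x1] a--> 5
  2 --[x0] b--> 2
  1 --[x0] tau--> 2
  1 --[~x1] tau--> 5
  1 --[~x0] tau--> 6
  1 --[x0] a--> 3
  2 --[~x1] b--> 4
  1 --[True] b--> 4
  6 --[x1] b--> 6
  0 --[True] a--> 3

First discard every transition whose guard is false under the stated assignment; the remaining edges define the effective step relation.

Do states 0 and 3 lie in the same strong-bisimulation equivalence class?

Refine partition for ~:
  π0 = {{0,1,2,3,4,5,6}}
  π1 = {{0},{1},{2},{3,4,6},{5}}
5 equivalence class(es) (converged in 2)
[0]={0}  [3]={3,4,6}

Answer: NOT BISIMILAR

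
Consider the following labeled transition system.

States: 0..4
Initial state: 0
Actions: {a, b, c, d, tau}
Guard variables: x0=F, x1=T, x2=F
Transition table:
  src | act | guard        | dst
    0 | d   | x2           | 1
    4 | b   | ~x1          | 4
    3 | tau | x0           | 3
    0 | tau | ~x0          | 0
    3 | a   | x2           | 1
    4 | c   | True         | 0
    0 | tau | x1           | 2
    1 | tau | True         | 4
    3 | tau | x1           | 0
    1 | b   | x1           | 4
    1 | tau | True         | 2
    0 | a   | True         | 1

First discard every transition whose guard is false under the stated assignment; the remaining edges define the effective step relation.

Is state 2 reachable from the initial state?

After dropping false guards: 8 live edges.
Layer 0: {0}
Layer 1: {1,2}  now seen {0,1,2}
Layer 2: {4}  now seen {0,1,2,4}
R = {0,1,2,4}
witness 2: tau

Answer: REACHABLE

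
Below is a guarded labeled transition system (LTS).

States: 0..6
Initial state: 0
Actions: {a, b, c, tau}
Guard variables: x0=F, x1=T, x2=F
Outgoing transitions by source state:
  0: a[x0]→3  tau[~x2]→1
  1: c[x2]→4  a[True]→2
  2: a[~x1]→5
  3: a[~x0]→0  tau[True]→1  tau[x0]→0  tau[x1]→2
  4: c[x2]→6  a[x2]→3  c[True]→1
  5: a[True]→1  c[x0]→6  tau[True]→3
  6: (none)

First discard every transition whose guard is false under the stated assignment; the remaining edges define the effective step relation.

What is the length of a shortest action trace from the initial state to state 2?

Answer: 2

Working:
BFS to 2:
  depth 0: {0}
  depth 1: {1}
  depth 2: {2}
2 enters at depth 2; path tau·a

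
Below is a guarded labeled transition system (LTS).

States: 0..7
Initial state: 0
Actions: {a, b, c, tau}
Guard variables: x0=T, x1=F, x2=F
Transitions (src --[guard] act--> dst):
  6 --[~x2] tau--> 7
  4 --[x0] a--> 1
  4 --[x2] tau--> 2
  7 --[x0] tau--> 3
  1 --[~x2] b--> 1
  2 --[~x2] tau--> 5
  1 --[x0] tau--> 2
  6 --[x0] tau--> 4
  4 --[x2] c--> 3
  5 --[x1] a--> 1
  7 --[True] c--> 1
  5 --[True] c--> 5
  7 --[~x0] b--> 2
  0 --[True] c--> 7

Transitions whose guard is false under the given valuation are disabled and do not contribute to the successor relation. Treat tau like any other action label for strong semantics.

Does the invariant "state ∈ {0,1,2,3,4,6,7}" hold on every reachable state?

Answer: INVARIANT VIOLATED at state 5

Analysis:
Allowed set {0,1,2,3,4,6,7}
Reachable = {0,1,2,3,5,7}
  0: ✓
  1: ✓
  2: ✓
  3: ✓
  5: VIOLATES
  7: ✓
reach 5 via c·c·tau·tau — violates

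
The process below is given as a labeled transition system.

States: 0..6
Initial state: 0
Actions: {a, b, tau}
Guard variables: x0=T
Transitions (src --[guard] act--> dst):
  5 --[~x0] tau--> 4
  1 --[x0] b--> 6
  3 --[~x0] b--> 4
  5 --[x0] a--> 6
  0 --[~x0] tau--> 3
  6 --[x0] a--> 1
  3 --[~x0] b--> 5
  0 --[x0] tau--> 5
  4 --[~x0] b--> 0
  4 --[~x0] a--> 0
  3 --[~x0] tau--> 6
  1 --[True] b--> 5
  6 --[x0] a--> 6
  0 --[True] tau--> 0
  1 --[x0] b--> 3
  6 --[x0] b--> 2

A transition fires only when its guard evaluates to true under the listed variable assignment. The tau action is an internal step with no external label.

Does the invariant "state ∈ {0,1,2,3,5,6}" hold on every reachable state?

Allowed set {0,1,2,3,5,6}
Reachable = {0,1,2,3,5,6}
  0: safe
  1: safe
  2: safe
  3: safe
  5: safe
  6: safe

Answer: INVARIANT HOLDS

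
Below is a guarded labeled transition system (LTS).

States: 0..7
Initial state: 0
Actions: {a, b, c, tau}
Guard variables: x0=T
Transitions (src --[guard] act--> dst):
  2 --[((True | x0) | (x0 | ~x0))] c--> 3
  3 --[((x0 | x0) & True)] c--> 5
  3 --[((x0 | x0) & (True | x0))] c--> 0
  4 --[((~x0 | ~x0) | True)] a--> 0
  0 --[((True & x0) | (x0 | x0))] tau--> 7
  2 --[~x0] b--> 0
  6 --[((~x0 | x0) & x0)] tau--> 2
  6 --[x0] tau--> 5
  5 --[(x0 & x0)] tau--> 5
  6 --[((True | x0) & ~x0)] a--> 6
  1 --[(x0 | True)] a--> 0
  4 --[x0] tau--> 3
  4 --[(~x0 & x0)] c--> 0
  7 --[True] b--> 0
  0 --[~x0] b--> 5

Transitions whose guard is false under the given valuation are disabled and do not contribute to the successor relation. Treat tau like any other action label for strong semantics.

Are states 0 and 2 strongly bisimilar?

Bisimulation quotient by refinement:
  round 0: {{0,1,2,3,4,5,6,7}}
  round 1: {{0,5,6},{1},{2,3},{4},{7}}
  round 2: {{0},{1},{2},{3},{4},{5},{6},{7}}
8 equivalence class(es) (converged in 3)
[0]={0}  [2]={2}

Answer: NOT BISIMILAR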